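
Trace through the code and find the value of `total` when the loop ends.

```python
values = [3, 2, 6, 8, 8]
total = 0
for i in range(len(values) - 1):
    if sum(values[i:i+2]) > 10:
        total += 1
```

Let's trace through this code step by step.

Initialize: values = [3, 2, 6, 8, 8]
Initialize: total = 0
Entering loop: for i in range(len(values) - 1):
After iteration 1: i = 0, total = 0
After iteration 2: i = 1, total = 0
After iteration 3: i = 2, total = 1
After iteration 4: i = 3, total = 2
Loop ends.

Final answer: 2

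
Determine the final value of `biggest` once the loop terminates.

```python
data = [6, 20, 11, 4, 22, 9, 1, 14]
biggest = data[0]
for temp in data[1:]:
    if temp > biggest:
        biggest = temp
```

Let's trace through this code step by step.

Initialize: data = [6, 20, 11, 4, 22, 9, 1, 14]
Initialize: biggest = 6
Entering loop: for temp in data[1:]:
After iteration 1: temp = 20, biggest = 20
After iteration 2: temp = 11, biggest = 20
After iteration 3: temp = 4, biggest = 20
After iteration 4: temp = 22, biggest = 22
After iteration 5: temp = 9, biggest = 22
After iteration 6: temp = 1, biggest = 22
After iteration 7: temp = 14, biggest = 22
Loop ends.

Final answer: 22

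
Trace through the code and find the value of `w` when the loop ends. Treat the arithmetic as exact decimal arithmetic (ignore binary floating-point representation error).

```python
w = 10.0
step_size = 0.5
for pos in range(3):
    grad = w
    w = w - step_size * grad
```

Let's trace through this code step by step.

Initialize: w = 10.0
Initialize: step_size = 0.5
Entering loop: for pos in range(3):
After iteration 1: pos = 0, w = 5.0, grad = 10.0
After iteration 2: pos = 1, w = 2.5, grad = 5.0
After iteration 3: pos = 2, w = 1.25, grad = 2.5
Loop ends.

Final answer: 1.25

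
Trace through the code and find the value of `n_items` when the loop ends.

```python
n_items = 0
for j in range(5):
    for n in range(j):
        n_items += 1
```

Let's trace through this code step by step.

Initialize: n_items = 0
Entering loop: for j in range(5):
After iteration 1: j = 0, n_items = 0
After iteration 2: j = 1, n_items = 1, n = 0
After iteration 3: j = 2, n_items = 3, n = 1
After iteration 4: j = 3, n_items = 6, n = 2
After iteration 5: j = 4, n_items = 10, n = 3
Loop ends.

Final answer: 10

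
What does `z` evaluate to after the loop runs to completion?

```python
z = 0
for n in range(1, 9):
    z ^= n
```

Let's trace through this code step by step.

Initialize: z = 0
Entering loop: for n in range(1, 9):
After iteration 1: n = 1, z = 1
After iteration 2: n = 2, z = 3
After iteration 3: n = 3, z = 0
After iteration 4: n = 4, z = 4
After iteration 5: n = 5, z = 1
After iteration 6: n = 6, z = 7
After iteration 7: n = 7, z = 0
After iteration 8: n = 8, z = 8
Loop ends.

Final answer: 8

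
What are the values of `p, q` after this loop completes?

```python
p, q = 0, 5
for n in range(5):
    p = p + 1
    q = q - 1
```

Let's trace through this code step by step.

Initialize: p = 0
Initialize: q = 5
Entering loop: for n in range(5):
After iteration 1: n = 0, p = 1, q = 4
After iteration 2: n = 1, p = 2, q = 3
After iteration 3: n = 2, p = 3, q = 2
After iteration 4: n = 3, p = 4, q = 1
After iteration 5: n = 4, p = 5, q = 0
Loop ends.

Final answer: 5, 0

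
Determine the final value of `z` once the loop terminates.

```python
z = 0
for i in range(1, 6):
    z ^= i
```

Let's trace through this code step by step.

Initialize: z = 0
Entering loop: for i in range(1, 6):
After iteration 1: i = 1, z = 1
After iteration 2: i = 2, z = 3
After iteration 3: i = 3, z = 0
After iteration 4: i = 4, z = 4
After iteration 5: i = 5, z = 1
Loop ends.

Final answer: 1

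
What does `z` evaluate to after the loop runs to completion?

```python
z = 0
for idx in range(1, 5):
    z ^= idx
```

Let's trace through this code step by step.

Initialize: z = 0
Entering loop: for idx in range(1, 5):
After iteration 1: idx = 1, z = 1
After iteration 2: idx = 2, z = 3
After iteration 3: idx = 3, z = 0
After iteration 4: idx = 4, z = 4
Loop ends.

Final answer: 4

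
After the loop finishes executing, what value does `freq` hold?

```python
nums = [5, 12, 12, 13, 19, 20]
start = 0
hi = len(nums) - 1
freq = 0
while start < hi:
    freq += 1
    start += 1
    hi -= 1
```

Let's trace through this code step by step.

Initialize: nums = [5, 12, 12, 13, 19, 20]
Initialize: start = 0
Initialize: hi = 5
Initialize: freq = 0
Entering loop: while start < hi:
After iteration 1: start = 1, hi = 4, freq = 1
After iteration 2: start = 2, hi = 3, freq = 2
After iteration 3: start = 3, hi = 2, freq = 3
Loop ends.

Final answer: 3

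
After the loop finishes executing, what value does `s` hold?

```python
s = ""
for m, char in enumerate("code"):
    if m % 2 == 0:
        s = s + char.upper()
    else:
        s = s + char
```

Let's trace through this code step by step.

Initialize: s = ''
Entering loop: for m, char in enumerate("code"):
After iteration 1: m = 0, char = 'c', s = 'C'
After iteration 2: m = 1, char = 'o', s = 'Co'
After iteration 3: m = 2, char = 'd', s = 'CoD'
After iteration 4: m = 3, char = 'e', s = 'CoDe'
Loop ends.

Final answer: 'CoDe'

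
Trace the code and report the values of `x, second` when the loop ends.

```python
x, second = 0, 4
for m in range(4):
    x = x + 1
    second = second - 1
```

Let's trace through this code step by step.

Initialize: x = 0
Initialize: second = 4
Entering loop: for m in range(4):
After iteration 1: m = 0, x = 1, second = 3
After iteration 2: m = 1, x = 2, second = 2
After iteration 3: m = 2, x = 3, second = 1
After iteration 4: m = 3, x = 4, second = 0
Loop ends.

Final answer: 4, 0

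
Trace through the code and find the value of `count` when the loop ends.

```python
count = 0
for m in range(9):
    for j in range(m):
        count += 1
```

Let's trace through this code step by step.

Initialize: count = 0
Entering loop: for m in range(9):
After iteration 1: m = 0, count = 0
After iteration 2: m = 1, count = 1, j = 0
After iteration 3: m = 2, count = 3, j = 1
After iteration 4: m = 3, count = 6, j = 2
After iteration 5: m = 4, count = 10, j = 3
After iteration 6: m = 5, count = 15, j = 4
After iteration 7: m = 6, count = 21, j = 5
After iteration 8: m = 7, count = 28, j = 6
After iteration 9: m = 8, count = 36, j = 7
Loop ends.

Final answer: 36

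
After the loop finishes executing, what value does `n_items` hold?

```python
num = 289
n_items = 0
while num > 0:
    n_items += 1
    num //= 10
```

Let's trace through this code step by step.

Initialize: num = 289
Initialize: n_items = 0
Entering loop: while num > 0:
After iteration 1: num = 28, n_items = 1
After iteration 2: num = 2, n_items = 2
After iteration 3: num = 0, n_items = 3
Loop ends.

Final answer: 3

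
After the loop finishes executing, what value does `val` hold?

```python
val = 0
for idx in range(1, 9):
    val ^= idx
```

Let's trace through this code step by step.

Initialize: val = 0
Entering loop: for idx in range(1, 9):
After iteration 1: idx = 1, val = 1
After iteration 2: idx = 2, val = 3
After iteration 3: idx = 3, val = 0
After iteration 4: idx = 4, val = 4
After iteration 5: idx = 5, val = 1
After iteration 6: idx = 6, val = 7
After iteration 7: idx = 7, val = 0
After iteration 8: idx = 8, val = 8
Loop ends.

Final answer: 8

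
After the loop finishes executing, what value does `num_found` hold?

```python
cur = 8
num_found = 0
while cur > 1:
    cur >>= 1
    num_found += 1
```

Let's trace through this code step by step.

Initialize: cur = 8
Initialize: num_found = 0
Entering loop: while cur > 1:
After iteration 1: cur = 4, num_found = 1
After iteration 2: cur = 2, num_found = 2
After iteration 3: cur = 1, num_found = 3
Loop ends.

Final answer: 3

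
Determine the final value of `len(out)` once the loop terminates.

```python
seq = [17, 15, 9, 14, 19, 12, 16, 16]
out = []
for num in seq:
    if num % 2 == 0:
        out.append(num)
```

Let's trace through this code step by step.

Initialize: seq = [17, 15, 9, 14, 19, 12, 16, 16]
Initialize: out = []
Entering loop: for num in seq:
After iteration 1: num = 17, out = []
After iteration 2: num = 15, out = []
After iteration 3: num = 9, out = []
After iteration 4: num = 14, out = [14]
After iteration 5: num = 19, out = [14]
After iteration 6: num = 12, out = [14, 12]
After iteration 7: num = 16, out = [14, 12, 16]
After iteration 8: num = 16, out = [14, 12, 16, 16]
Loop ends.
len(out) = 4

Final answer: 4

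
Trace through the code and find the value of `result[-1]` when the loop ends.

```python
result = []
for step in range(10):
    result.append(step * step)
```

Let's trace through this code step by step.

Initialize: result = []
Entering loop: for step in range(10):
After iteration 1: step = 0, result = [0]
After iteration 2: step = 1, result = [0, 1]
After iteration 3: step = 2, result = [0, 1, 4]
After iteration 4: step = 3, result = [0, 1, 4, 9]
After iteration 5: step = 4, result = [0, 1, 4, 9, 16]
After iteration 6: step = 5, result = [0, 1, 4, 9, 16, 25]
After iteration 7: step = 6, result = [0, 1, 4, 9, 16, 25, 36]
After iteration 8: step = 7, result = [0, 1, 4, 9, 16, 25, 36, 49]
After iteration 9: step = 8, result = [0, 1, 4, 9, 16, 25, 36, 49, 64]
After iteration 10: step = 9, result = [0, 1, 4, 9, 16, 25, 36, 49, 64, 81]
Loop ends.
result[-1] = 81

Final answer: 81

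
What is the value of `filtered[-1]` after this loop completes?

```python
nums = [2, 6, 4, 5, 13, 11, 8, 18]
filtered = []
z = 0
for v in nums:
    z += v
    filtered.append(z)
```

Let's trace through this code step by step.

Initialize: nums = [2, 6, 4, 5, 13, 11, 8, 18]
Initialize: filtered = []
Initialize: z = 0
Entering loop: for v in nums:
After iteration 1: v = 2, filtered = [2], z = 2
After iteration 2: v = 6, filtered = [2, 8], z = 8
After iteration 3: v = 4, filtered = [2, 8, 12], z = 12
After iteration 4: v = 5, filtered = [2, 8, 12, 17], z = 17
After iteration 5: v = 13, filtered = [2, 8, 12, 17, 30], z = 30
After iteration 6: v = 11, filtered = [2, 8, 12, 17, 30, 41], z = 41
After iteration 7: v = 8, filtered = [2, 8, 12, 17, 30, 41, 49], z = 49
After iteration 8: v = 18, filtered = [2, 8, 12, 17, 30, 41, 49, 67], z = 67
Loop ends.
filtered[-1] = 67

Final answer: 67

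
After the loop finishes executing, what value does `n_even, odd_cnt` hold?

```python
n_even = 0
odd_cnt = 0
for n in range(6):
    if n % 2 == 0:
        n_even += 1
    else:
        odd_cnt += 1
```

Let's trace through this code step by step.

Initialize: n_even = 0
Initialize: odd_cnt = 0
Entering loop: for n in range(6):
After iteration 1: n = 0, n_even = 1, odd_cnt = 0
After iteration 2: n = 1, n_even = 1, odd_cnt = 1
After iteration 3: n = 2, n_even = 2, odd_cnt = 1
After iteration 4: n = 3, n_even = 2, odd_cnt = 2
After iteration 5: n = 4, n_even = 3, odd_cnt = 2
After iteration 6: n = 5, n_even = 3, odd_cnt = 3
Loop ends.

Final answer: 3, 3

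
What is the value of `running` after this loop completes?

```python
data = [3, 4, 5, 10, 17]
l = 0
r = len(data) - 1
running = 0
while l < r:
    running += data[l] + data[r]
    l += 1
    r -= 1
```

Let's trace through this code step by step.

Initialize: data = [3, 4, 5, 10, 17]
Initialize: l = 0
Initialize: r = 4
Initialize: running = 0
Entering loop: while l < r:
After iteration 1: l = 1, r = 3, running = 20
After iteration 2: l = 2, r = 2, running = 34
Loop ends.

Final answer: 34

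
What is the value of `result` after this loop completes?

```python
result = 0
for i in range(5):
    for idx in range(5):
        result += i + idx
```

Let's trace through this code step by step.

Initialize: result = 0
Entering loop: for i in range(5):
After iteration 1: i = 0, result = 10
After iteration 2: i = 1, result = 25
After iteration 3: i = 2, result = 45
After iteration 4: i = 3, result = 70
After iteration 5: i = 4, result = 100
Loop ends.

Final answer: 100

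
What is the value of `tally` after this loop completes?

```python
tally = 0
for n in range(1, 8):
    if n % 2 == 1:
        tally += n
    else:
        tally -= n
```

Let's trace through this code step by step.

Initialize: tally = 0
Entering loop: for n in range(1, 8):
After iteration 1: n = 1, tally = 1
After iteration 2: n = 2, tally = -1
After iteration 3: n = 3, tally = 2
After iteration 4: n = 4, tally = -2
After iteration 5: n = 5, tally = 3
After iteration 6: n = 6, tally = -3
After iteration 7: n = 7, tally = 4
Loop ends.

Final answer: 4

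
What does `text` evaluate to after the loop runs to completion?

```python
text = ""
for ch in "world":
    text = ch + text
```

Let's trace through this code step by step.

Initialize: text = ''
Entering loop: for ch in "world":
After iteration 1: ch = 'w', text = 'w'
After iteration 2: ch = 'o', text = 'ow'
After iteration 3: ch = 'r', text = 'row'
After iteration 4: ch = 'l', text = 'lrow'
After iteration 5: ch = 'd', text = 'dlrow'
Loop ends.

Final answer: 'dlrow'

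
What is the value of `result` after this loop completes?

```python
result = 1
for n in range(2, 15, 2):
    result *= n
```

Let's trace through this code step by step.

Initialize: result = 1
Entering loop: for n in range(2, 15, 2):
After iteration 1: n = 2, result = 2
After iteration 2: n = 4, result = 8
After iteration 3: n = 6, result = 48
After iteration 4: n = 8, result = 384
After iteration 5: n = 10, result = 3840
After iteration 6: n = 12, result = 46080
After iteration 7: n = 14, result = 645120
Loop ends.

Final answer: 645120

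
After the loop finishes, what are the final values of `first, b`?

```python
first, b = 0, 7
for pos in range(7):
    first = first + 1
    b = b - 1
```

Let's trace through this code step by step.

Initialize: first = 0
Initialize: b = 7
Entering loop: for pos in range(7):
After iteration 1: pos = 0, first = 1, b = 6
After iteration 2: pos = 1, first = 2, b = 5
After iteration 3: pos = 2, first = 3, b = 4
After iteration 4: pos = 3, first = 4, b = 3
After iteration 5: pos = 4, first = 5, b = 2
After iteration 6: pos = 5, first = 6, b = 1
After iteration 7: pos = 6, first = 7, b = 0
Loop ends.

Final answer: 7, 0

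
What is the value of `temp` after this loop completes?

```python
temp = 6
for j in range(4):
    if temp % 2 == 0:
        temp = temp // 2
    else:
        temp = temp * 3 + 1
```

Let's trace through this code step by step.

Initialize: temp = 6
Entering loop: for j in range(4):
After iteration 1: j = 0, temp = 3
After iteration 2: j = 1, temp = 10
After iteration 3: j = 2, temp = 5
After iteration 4: j = 3, temp = 16
Loop ends.

Final answer: 16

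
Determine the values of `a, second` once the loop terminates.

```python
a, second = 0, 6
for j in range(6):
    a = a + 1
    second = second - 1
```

Let's trace through this code step by step.

Initialize: a = 0
Initialize: second = 6
Entering loop: for j in range(6):
After iteration 1: j = 0, a = 1, second = 5
After iteration 2: j = 1, a = 2, second = 4
After iteration 3: j = 2, a = 3, second = 3
After iteration 4: j = 3, a = 4, second = 2
After iteration 5: j = 4, a = 5, second = 1
After iteration 6: j = 5, a = 6, second = 0
Loop ends.

Final answer: 6, 0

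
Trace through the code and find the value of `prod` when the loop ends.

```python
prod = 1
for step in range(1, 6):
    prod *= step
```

Let's trace through this code step by step.

Initialize: prod = 1
Entering loop: for step in range(1, 6):
After iteration 1: step = 1, prod = 1
After iteration 2: step = 2, prod = 2
After iteration 3: step = 3, prod = 6
After iteration 4: step = 4, prod = 24
After iteration 5: step = 5, prod = 120
Loop ends.

Final answer: 120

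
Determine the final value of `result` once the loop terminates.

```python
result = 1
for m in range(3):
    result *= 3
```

Let's trace through this code step by step.

Initialize: result = 1
Entering loop: for m in range(3):
After iteration 1: m = 0, result = 3
After iteration 2: m = 1, result = 9
After iteration 3: m = 2, result = 27
Loop ends.

Final answer: 27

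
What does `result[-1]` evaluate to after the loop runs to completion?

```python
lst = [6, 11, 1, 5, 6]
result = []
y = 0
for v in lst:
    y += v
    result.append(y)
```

Let's trace through this code step by step.

Initialize: lst = [6, 11, 1, 5, 6]
Initialize: result = []
Initialize: y = 0
Entering loop: for v in lst:
After iteration 1: v = 6, result = [6], y = 6
After iteration 2: v = 11, result = [6, 17], y = 17
After iteration 3: v = 1, result = [6, 17, 18], y = 18
After iteration 4: v = 5, result = [6, 17, 18, 23], y = 23
After iteration 5: v = 6, result = [6, 17, 18, 23, 29], y = 29
Loop ends.
result[-1] = 29

Final answer: 29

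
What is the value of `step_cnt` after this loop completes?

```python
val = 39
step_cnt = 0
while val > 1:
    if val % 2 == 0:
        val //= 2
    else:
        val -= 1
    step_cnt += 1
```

Let's trace through this code step by step.

Initialize: val = 39
Initialize: step_cnt = 0
Entering loop: while val > 1:
After iteration 1: val = 38, step_cnt = 1
After iteration 2: val = 19, step_cnt = 2
After iteration 3: val = 18, step_cnt = 3
After iteration 4: val = 9, step_cnt = 4
After iteration 5: val = 8, step_cnt = 5
After iteration 6: val = 4, step_cnt = 6
After iteration 7: val = 2, step_cnt = 7
After iteration 8: val = 1, step_cnt = 8
Loop ends.

Final answer: 8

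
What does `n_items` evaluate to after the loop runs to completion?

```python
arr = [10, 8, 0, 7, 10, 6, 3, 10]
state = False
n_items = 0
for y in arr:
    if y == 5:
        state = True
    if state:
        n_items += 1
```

Let's trace through this code step by step.

Initialize: arr = [10, 8, 0, 7, 10, 6, 3, 10]
Initialize: state = False
Initialize: n_items = 0
Entering loop: for y in arr:
After iteration 1: y = 10, n_items = 0
After iteration 2: y = 8, n_items = 0
After iteration 3: y = 0, n_items = 0
After iteration 4: y = 7, n_items = 0
After iteration 5: y = 10, n_items = 0
After iteration 6: y = 6, n_items = 0
After iteration 7: y = 3, n_items = 0
After iteration 8: y = 10, n_items = 0
Loop ends.

Final answer: 0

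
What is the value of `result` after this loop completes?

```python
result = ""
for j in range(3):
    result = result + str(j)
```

Let's trace through this code step by step.

Initialize: result = ''
Entering loop: for j in range(3):
After iteration 1: j = 0, result = '0'
After iteration 2: j = 1, result = '01'
After iteration 3: j = 2, result = '012'
Loop ends.

Final answer: '012'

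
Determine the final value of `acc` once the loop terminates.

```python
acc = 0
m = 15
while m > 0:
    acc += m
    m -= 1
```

Let's trace through this code step by step.

Initialize: acc = 0
Initialize: m = 15
Entering loop: while m > 0:
After iteration 1: acc = 15, m = 14
After iteration 2: acc = 29, m = 13
After iteration 3: acc = 42, m = 12
After iteration 4: acc = 54, m = 11
After iteration 5: acc = 65, m = 10
After iteration 6: acc = 75, m = 9
After iteration 7: acc = 84, m = 8
After iteration 8: acc = 92, m = 7
After iteration 9: acc = 99, m = 6
After iteration 10: acc = 105, m = 5
After iteration 11: acc = 110, m = 4
After iteration 12: acc = 114, m = 3
After iteration 13: acc = 117, m = 2
After iteration 14: acc = 119, m = 1
After iteration 15: acc = 120, m = 0
Loop ends.

Final answer: 120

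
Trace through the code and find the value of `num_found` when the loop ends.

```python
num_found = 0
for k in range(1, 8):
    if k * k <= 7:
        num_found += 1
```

Let's trace through this code step by step.

Initialize: num_found = 0
Entering loop: for k in range(1, 8):
After iteration 1: k = 1, num_found = 1
After iteration 2: k = 2, num_found = 2
After iteration 3: k = 3, num_found = 2
After iteration 4: k = 4, num_found = 2
After iteration 5: k = 5, num_found = 2
After iteration 6: k = 6, num_found = 2
After iteration 7: k = 7, num_found = 2
Loop ends.

Final answer: 2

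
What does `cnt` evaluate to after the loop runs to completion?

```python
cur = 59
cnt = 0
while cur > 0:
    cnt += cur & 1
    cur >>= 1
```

Let's trace through this code step by step.

Initialize: cur = 59
Initialize: cnt = 0
Entering loop: while cur > 0:
After iteration 1: cur = 29, cnt = 1
After iteration 2: cur = 14, cnt = 2
After iteration 3: cur = 7, cnt = 2
After iteration 4: cur = 3, cnt = 3
After iteration 5: cur = 1, cnt = 4
After iteration 6: cur = 0, cnt = 5
Loop ends.

Final answer: 5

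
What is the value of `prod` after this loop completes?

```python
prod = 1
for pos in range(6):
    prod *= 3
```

Let's trace through this code step by step.

Initialize: prod = 1
Entering loop: for pos in range(6):
After iteration 1: pos = 0, prod = 3
After iteration 2: pos = 1, prod = 9
After iteration 3: pos = 2, prod = 27
After iteration 4: pos = 3, prod = 81
After iteration 5: pos = 4, prod = 243
After iteration 6: pos = 5, prod = 729
Loop ends.

Final answer: 729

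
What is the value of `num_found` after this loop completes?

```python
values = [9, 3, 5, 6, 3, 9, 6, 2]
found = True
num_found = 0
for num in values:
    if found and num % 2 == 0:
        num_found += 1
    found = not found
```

Let's trace through this code step by step.

Initialize: values = [9, 3, 5, 6, 3, 9, 6, 2]
Initialize: found = True
Initialize: num_found = 0
Entering loop: for num in values:
After iteration 1: num = 9, found = False, num_found = 0
After iteration 2: num = 3, found = True, num_found = 0
After iteration 3: num = 5, found = False, num_found = 0
After iteration 4: num = 6, found = True, num_found = 0
After iteration 5: num = 3, found = False, num_found = 0
After iteration 6: num = 9, found = True, num_found = 0
After iteration 7: num = 6, found = False, num_found = 1
After iteration 8: num = 2, found = True, num_found = 1
Loop ends.

Final answer: 1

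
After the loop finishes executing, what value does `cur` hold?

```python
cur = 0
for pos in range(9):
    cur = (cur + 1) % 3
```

Let's trace through this code step by step.

Initialize: cur = 0
Entering loop: for pos in range(9):
After iteration 1: pos = 0, cur = 1
After iteration 2: pos = 1, cur = 2
After iteration 3: pos = 2, cur = 0
After iteration 4: pos = 3, cur = 1
After iteration 5: pos = 4, cur = 2
After iteration 6: pos = 5, cur = 0
After iteration 7: pos = 6, cur = 1
After iteration 8: pos = 7, cur = 2
After iteration 9: pos = 8, cur = 0
Loop ends.

Final answer: 0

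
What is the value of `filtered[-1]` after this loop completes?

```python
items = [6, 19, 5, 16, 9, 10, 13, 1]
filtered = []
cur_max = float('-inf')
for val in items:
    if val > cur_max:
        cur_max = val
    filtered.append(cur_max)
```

Let's trace through this code step by step.

Initialize: items = [6, 19, 5, 16, 9, 10, 13, 1]
Initialize: filtered = []
Initialize: cur_max = -inf
Entering loop: for val in items:
After iteration 1: val = 6, filtered = [6], cur_max = 6
After iteration 2: val = 19, filtered = [6, 19], cur_max = 19
After iteration 3: val = 5, filtered = [6, 19, 19], cur_max = 19
After iteration 4: val = 16, filtered = [6, 19, 19, 19], cur_max = 19
After iteration 5: val = 9, filtered = [6, 19, 19, 19, 19], cur_max = 19
After iteration 6: val = 10, filtered = [6, 19, 19, 19, 19, 19], cur_max = 19
After iteration 7: val = 13, filtered = [6, 19, 19, 19, 19, 19, 19], cur_max = 19
After iteration 8: val = 1, filtered = [6, 19, 19, 19, 19, 19, 19, 19], cur_max = 19
Loop ends.
filtered[-1] = 19

Final answer: 19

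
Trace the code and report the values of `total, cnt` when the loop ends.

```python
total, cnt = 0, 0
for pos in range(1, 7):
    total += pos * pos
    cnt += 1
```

Let's trace through this code step by step.

Initialize: total = 0
Initialize: cnt = 0
Entering loop: for pos in range(1, 7):
After iteration 1: pos = 1, total = 1, cnt = 1
After iteration 2: pos = 2, total = 5, cnt = 2
After iteration 3: pos = 3, total = 14, cnt = 3
After iteration 4: pos = 4, total = 30, cnt = 4
After iteration 5: pos = 5, total = 55, cnt = 5
After iteration 6: pos = 6, total = 91, cnt = 6
Loop ends.

Final answer: 91, 6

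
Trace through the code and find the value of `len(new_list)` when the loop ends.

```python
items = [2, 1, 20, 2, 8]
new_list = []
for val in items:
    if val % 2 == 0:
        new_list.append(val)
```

Let's trace through this code step by step.

Initialize: items = [2, 1, 20, 2, 8]
Initialize: new_list = []
Entering loop: for val in items:
After iteration 1: val = 2, new_list = [2]
After iteration 2: val = 1, new_list = [2]
After iteration 3: val = 20, new_list = [2, 20]
After iteration 4: val = 2, new_list = [2, 20, 2]
After iteration 5: val = 8, new_list = [2, 20, 2, 8]
Loop ends.
len(new_list) = 4

Final answer: 4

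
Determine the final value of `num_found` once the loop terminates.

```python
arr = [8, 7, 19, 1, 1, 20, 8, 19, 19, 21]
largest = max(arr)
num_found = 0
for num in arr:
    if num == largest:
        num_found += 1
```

Let's trace through this code step by step.

Initialize: arr = [8, 7, 19, 1, 1, 20, 8, 19, 19, 21]
Initialize: largest = 21
Initialize: num_found = 0
Entering loop: for num in arr:
After iteration 1: num = 8, num_found = 0
After iteration 2: num = 7, num_found = 0
After iteration 3: num = 19, num_found = 0
After iteration 4: num = 1, num_found = 0
After iteration 5: num = 1, num_found = 0
After iteration 6: num = 20, num_found = 0
After iteration 7: num = 8, num_found = 0
After iteration 8: num = 19, num_found = 0
After iteration 9: num = 19, num_found = 0
After iteration 10: num = 21, num_found = 1
Loop ends.

Final answer: 1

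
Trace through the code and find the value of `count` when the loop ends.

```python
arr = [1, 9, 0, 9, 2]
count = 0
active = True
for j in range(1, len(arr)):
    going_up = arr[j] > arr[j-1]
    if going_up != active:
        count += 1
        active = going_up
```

Let's trace through this code step by step.

Initialize: arr = [1, 9, 0, 9, 2]
Initialize: count = 0
Initialize: active = True
Entering loop: for j in range(1, len(arr)):
After iteration 1: j = 1, count = 0, active = True, going_up = True
After iteration 2: j = 2, count = 1, active = False, going_up = False
After iteration 3: j = 3, count = 2, active = True, going_up = True
After iteration 4: j = 4, count = 3, active = False, going_up = False
Loop ends.

Final answer: 3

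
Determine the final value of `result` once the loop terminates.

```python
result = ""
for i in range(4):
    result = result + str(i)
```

Let's trace through this code step by step.

Initialize: result = ''
Entering loop: for i in range(4):
After iteration 1: i = 0, result = '0'
After iteration 2: i = 1, result = '01'
After iteration 3: i = 2, result = '012'
After iteration 4: i = 3, result = '0123'
Loop ends.

Final answer: '0123'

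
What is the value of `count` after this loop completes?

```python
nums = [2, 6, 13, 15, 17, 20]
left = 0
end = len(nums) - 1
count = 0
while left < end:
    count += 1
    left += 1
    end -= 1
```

Let's trace through this code step by step.

Initialize: nums = [2, 6, 13, 15, 17, 20]
Initialize: left = 0
Initialize: end = 5
Initialize: count = 0
Entering loop: while left < end:
After iteration 1: left = 1, end = 4, count = 1
After iteration 2: left = 2, end = 3, count = 2
After iteration 3: left = 3, end = 2, count = 3
Loop ends.

Final answer: 3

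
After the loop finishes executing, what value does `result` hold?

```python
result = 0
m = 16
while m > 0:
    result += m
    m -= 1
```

Let's trace through this code step by step.

Initialize: result = 0
Initialize: m = 16
Entering loop: while m > 0:
After iteration 1: result = 16, m = 15
After iteration 2: result = 31, m = 14
After iteration 3: result = 45, m = 13
After iteration 4: result = 58, m = 12
After iteration 5: result = 70, m = 11
After iteration 6: result = 81, m = 10
After iteration 7: result = 91, m = 9
After iteration 8: result = 100, m = 8
After iteration 9: result = 108, m = 7
After iteration 10: result = 115, m = 6
After iteration 11: result = 121, m = 5
After iteration 12: result = 126, m = 4
After iteration 13: result = 130, m = 3
After iteration 14: result = 133, m = 2
After iteration 15: result = 135, m = 1
After iteration 16: result = 136, m = 0
Loop ends.

Final answer: 136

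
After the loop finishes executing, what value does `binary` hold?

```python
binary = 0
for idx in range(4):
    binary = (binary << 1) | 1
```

Let's trace through this code step by step.

Initialize: binary = 0
Entering loop: for idx in range(4):
After iteration 1: idx = 0, binary = 1
After iteration 2: idx = 1, binary = 3
After iteration 3: idx = 2, binary = 7
After iteration 4: idx = 3, binary = 15
Loop ends.

Final answer: 15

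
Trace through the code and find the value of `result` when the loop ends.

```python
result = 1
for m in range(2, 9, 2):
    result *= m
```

Let's trace through this code step by step.

Initialize: result = 1
Entering loop: for m in range(2, 9, 2):
After iteration 1: m = 2, result = 2
After iteration 2: m = 4, result = 8
After iteration 3: m = 6, result = 48
After iteration 4: m = 8, result = 384
Loop ends.

Final answer: 384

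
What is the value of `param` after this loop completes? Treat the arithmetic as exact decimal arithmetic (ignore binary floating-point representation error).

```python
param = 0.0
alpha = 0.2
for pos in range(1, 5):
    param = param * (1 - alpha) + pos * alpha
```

Let's trace through this code step by step.

Initialize: param = 0.0
Initialize: alpha = 0.2
Entering loop: for pos in range(1, 5):
After iteration 1: pos = 1, param = 0.2
After iteration 2: pos = 2, param = 0.56
After iteration 3: pos = 3, param = 1.048
After iteration 4: pos = 4, param = 1.6384
Loop ends.

Final answer: 1.6384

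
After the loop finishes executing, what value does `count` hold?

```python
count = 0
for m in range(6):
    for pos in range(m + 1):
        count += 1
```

Let's trace through this code step by step.

Initialize: count = 0
Entering loop: for m in range(6):
After iteration 1: m = 0, count = 1, pos = 0
After iteration 2: m = 1, count = 3, pos = 1
After iteration 3: m = 2, count = 6, pos = 2
After iteration 4: m = 3, count = 10, pos = 3
After iteration 5: m = 4, count = 15, pos = 4
After iteration 6: m = 5, count = 21, pos = 5
Loop ends.

Final answer: 21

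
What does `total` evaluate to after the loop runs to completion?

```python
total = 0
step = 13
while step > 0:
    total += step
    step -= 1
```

Let's trace through this code step by step.

Initialize: total = 0
Initialize: step = 13
Entering loop: while step > 0:
After iteration 1: total = 13, step = 12
After iteration 2: total = 25, step = 11
After iteration 3: total = 36, step = 10
After iteration 4: total = 46, step = 9
After iteration 5: total = 55, step = 8
After iteration 6: total = 63, step = 7
After iteration 7: total = 70, step = 6
After iteration 8: total = 76, step = 5
After iteration 9: total = 81, step = 4
After iteration 10: total = 85, step = 3
After iteration 11: total = 88, step = 2
After iteration 12: total = 90, step = 1
After iteration 13: total = 91, step = 0
Loop ends.

Final answer: 91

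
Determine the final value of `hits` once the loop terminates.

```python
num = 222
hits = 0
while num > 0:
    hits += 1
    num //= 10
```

Let's trace through this code step by step.

Initialize: num = 222
Initialize: hits = 0
Entering loop: while num > 0:
After iteration 1: num = 22, hits = 1
After iteration 2: num = 2, hits = 2
After iteration 3: num = 0, hits = 3
Loop ends.

Final answer: 3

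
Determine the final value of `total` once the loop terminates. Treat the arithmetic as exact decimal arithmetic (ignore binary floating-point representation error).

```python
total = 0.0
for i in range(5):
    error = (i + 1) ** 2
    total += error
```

Let's trace through this code step by step.

Initialize: total = 0.0
Entering loop: for i in range(5):
After iteration 1: i = 0, total = 1.0, error = 1
After iteration 2: i = 1, total = 5.0, error = 4
After iteration 3: i = 2, total = 14.0, error = 9
After iteration 4: i = 3, total = 30.0, error = 16
After iteration 5: i = 4, total = 55.0, error = 25
Loop ends.

Final answer: 55.0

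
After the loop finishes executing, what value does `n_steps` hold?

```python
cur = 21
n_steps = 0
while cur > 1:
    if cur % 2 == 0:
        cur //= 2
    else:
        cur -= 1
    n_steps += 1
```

Let's trace through this code step by step.

Initialize: cur = 21
Initialize: n_steps = 0
Entering loop: while cur > 1:
After iteration 1: cur = 20, n_steps = 1
After iteration 2: cur = 10, n_steps = 2
After iteration 3: cur = 5, n_steps = 3
After iteration 4: cur = 4, n_steps = 4
After iteration 5: cur = 2, n_steps = 5
After iteration 6: cur = 1, n_steps = 6
Loop ends.

Final answer: 6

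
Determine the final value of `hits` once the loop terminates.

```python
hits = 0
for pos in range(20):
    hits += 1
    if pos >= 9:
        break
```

Let's trace through this code step by step.

Initialize: hits = 0
Entering loop: for pos in range(20):
After iteration 1: pos = 0, hits = 1
After iteration 2: pos = 1, hits = 2
After iteration 3: pos = 2, hits = 3
After iteration 4: pos = 3, hits = 4
After iteration 5: pos = 4, hits = 5
After iteration 6: pos = 5, hits = 6
After iteration 7: pos = 6, hits = 7
After iteration 8: pos = 7, hits = 8
After iteration 9: pos = 8, hits = 9
After iteration 10: pos = 9, hits = 10
Loop ends.

Final answer: 10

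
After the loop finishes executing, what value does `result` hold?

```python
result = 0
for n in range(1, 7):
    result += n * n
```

Let's trace through this code step by step.

Initialize: result = 0
Entering loop: for n in range(1, 7):
After iteration 1: n = 1, result = 1
After iteration 2: n = 2, result = 5
After iteration 3: n = 3, result = 14
After iteration 4: n = 4, result = 30
After iteration 5: n = 5, result = 55
After iteration 6: n = 6, result = 91
Loop ends.

Final answer: 91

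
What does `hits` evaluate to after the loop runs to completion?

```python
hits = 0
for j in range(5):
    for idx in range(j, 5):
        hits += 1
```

Let's trace through this code step by step.

Initialize: hits = 0
Entering loop: for j in range(5):
After iteration 1: j = 0, hits = 5
After iteration 2: j = 1, hits = 9
After iteration 3: j = 2, hits = 12
After iteration 4: j = 3, hits = 14
After iteration 5: j = 4, hits = 15
Loop ends.

Final answer: 15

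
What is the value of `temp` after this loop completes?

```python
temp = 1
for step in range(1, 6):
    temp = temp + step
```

Let's trace through this code step by step.

Initialize: temp = 1
Entering loop: for step in range(1, 6):
After iteration 1: step = 1, temp = 2
After iteration 2: step = 2, temp = 4
After iteration 3: step = 3, temp = 7
After iteration 4: step = 4, temp = 11
After iteration 5: step = 5, temp = 16
Loop ends.

Final answer: 16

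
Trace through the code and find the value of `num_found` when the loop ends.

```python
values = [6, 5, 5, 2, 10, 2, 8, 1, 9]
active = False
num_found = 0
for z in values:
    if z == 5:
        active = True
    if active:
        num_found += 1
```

Let's trace through this code step by step.

Initialize: values = [6, 5, 5, 2, 10, 2, 8, 1, 9]
Initialize: active = False
Initialize: num_found = 0
Entering loop: for z in values:
After iteration 1: z = 6, active = False, num_found = 0
After iteration 2: z = 5, active = True, num_found = 1
After iteration 3: z = 5, active = True, num_found = 2
After iteration 4: z = 2, active = True, num_found = 3
After iteration 5: z = 10, active = True, num_found = 4
After iteration 6: z = 2, active = True, num_found = 5
After iteration 7: z = 8, active = True, num_found = 6
After iteration 8: z = 1, active = True, num_found = 7
After iteration 9: z = 9, active = True, num_found = 8
Loop ends.

Final answer: 8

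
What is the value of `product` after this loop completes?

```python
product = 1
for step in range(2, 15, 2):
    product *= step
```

Let's trace through this code step by step.

Initialize: product = 1
Entering loop: for step in range(2, 15, 2):
After iteration 1: step = 2, product = 2
After iteration 2: step = 4, product = 8
After iteration 3: step = 6, product = 48
After iteration 4: step = 8, product = 384
After iteration 5: step = 10, product = 3840
After iteration 6: step = 12, product = 46080
After iteration 7: step = 14, product = 645120
Loop ends.

Final answer: 645120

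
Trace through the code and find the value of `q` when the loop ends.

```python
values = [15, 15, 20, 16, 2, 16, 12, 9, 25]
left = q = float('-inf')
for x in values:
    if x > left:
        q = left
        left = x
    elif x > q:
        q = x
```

Let's trace through this code step by step.

Initialize: values = [15, 15, 20, 16, 2, 16, 12, 9, 25]
Initialize: left = -inf
Initialize: q = -inf
Entering loop: for x in values:
After iteration 1: x = 15, left = 15, q = -inf
After iteration 2: x = 15, left = 15, q = 15
After iteration 3: x = 20, left = 20, q = 15
After iteration 4: x = 16, left = 20, q = 16
After iteration 5: x = 2, left = 20, q = 16
After iteration 6: x = 16, left = 20, q = 16
After iteration 7: x = 12, left = 20, q = 16
After iteration 8: x = 9, left = 20, q = 16
After iteration 9: x = 25, left = 25, q = 20
Loop ends.

Final answer: 20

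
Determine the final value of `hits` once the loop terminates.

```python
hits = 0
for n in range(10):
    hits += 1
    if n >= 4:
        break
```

Let's trace through this code step by step.

Initialize: hits = 0
Entering loop: for n in range(10):
After iteration 1: n = 0, hits = 1
After iteration 2: n = 1, hits = 2
After iteration 3: n = 2, hits = 3
After iteration 4: n = 3, hits = 4
After iteration 5: n = 4, hits = 5
Loop ends.

Final answer: 5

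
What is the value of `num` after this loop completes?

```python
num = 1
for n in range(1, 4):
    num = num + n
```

Let's trace through this code step by step.

Initialize: num = 1
Entering loop: for n in range(1, 4):
After iteration 1: n = 1, num = 2
After iteration 2: n = 2, num = 4
After iteration 3: n = 3, num = 7
Loop ends.

Final answer: 7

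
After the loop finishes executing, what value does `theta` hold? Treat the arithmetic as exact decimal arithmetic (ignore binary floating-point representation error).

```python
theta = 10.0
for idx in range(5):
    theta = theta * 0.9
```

Let's trace through this code step by step.

Initialize: theta = 10.0
Entering loop: for idx in range(5):
After iteration 1: idx = 0, theta = 9.0
After iteration 2: idx = 1, theta = 8.1
After iteration 3: idx = 2, theta = 7.29
After iteration 4: idx = 3, theta = 6.561
After iteration 5: idx = 4, theta = 5.9049
Loop ends.

Final answer: 5.9049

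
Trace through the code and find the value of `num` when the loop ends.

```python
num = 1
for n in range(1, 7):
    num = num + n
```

Let's trace through this code step by step.

Initialize: num = 1
Entering loop: for n in range(1, 7):
After iteration 1: n = 1, num = 2
After iteration 2: n = 2, num = 4
After iteration 3: n = 3, num = 7
After iteration 4: n = 4, num = 11
After iteration 5: n = 5, num = 16
After iteration 6: n = 6, num = 22
Loop ends.

Final answer: 22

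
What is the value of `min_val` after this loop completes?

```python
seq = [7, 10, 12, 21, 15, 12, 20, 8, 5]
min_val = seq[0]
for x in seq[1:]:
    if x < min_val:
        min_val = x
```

Let's trace through this code step by step.

Initialize: seq = [7, 10, 12, 21, 15, 12, 20, 8, 5]
Initialize: min_val = 7
Entering loop: for x in seq[1:]:
After iteration 1: x = 10, min_val = 7
After iteration 2: x = 12, min_val = 7
After iteration 3: x = 21, min_val = 7
After iteration 4: x = 15, min_val = 7
After iteration 5: x = 12, min_val = 7
After iteration 6: x = 20, min_val = 7
After iteration 7: x = 8, min_val = 7
After iteration 8: x = 5, min_val = 5
Loop ends.

Final answer: 5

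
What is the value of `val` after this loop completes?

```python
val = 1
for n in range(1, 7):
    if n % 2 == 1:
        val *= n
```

Let's trace through this code step by step.

Initialize: val = 1
Entering loop: for n in range(1, 7):
After iteration 1: n = 1, val = 1
After iteration 2: n = 2, val = 1
After iteration 3: n = 3, val = 3
After iteration 4: n = 4, val = 3
After iteration 5: n = 5, val = 15
After iteration 6: n = 6, val = 15
Loop ends.

Final answer: 15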